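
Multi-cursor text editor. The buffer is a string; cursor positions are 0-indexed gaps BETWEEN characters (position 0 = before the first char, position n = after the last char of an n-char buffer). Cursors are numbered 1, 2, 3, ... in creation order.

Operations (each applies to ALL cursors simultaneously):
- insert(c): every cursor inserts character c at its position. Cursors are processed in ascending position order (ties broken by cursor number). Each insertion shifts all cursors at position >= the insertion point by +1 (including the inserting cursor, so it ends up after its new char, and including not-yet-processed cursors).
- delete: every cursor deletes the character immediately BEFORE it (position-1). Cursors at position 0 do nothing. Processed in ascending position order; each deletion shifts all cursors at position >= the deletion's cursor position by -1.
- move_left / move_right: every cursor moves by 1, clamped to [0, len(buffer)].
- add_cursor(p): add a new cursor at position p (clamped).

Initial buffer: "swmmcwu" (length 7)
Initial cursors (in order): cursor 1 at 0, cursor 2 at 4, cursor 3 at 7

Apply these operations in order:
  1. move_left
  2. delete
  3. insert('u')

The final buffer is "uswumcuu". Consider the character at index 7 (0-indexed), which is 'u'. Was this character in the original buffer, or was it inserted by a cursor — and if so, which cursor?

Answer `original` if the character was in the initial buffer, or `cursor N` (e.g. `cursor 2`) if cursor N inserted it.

Answer: original

Derivation:
After op 1 (move_left): buffer="swmmcwu" (len 7), cursors c1@0 c2@3 c3@6, authorship .......
After op 2 (delete): buffer="swmcu" (len 5), cursors c1@0 c2@2 c3@4, authorship .....
After op 3 (insert('u')): buffer="uswumcuu" (len 8), cursors c1@1 c2@4 c3@7, authorship 1..2..3.
Authorship (.=original, N=cursor N): 1 . . 2 . . 3 .
Index 7: author = original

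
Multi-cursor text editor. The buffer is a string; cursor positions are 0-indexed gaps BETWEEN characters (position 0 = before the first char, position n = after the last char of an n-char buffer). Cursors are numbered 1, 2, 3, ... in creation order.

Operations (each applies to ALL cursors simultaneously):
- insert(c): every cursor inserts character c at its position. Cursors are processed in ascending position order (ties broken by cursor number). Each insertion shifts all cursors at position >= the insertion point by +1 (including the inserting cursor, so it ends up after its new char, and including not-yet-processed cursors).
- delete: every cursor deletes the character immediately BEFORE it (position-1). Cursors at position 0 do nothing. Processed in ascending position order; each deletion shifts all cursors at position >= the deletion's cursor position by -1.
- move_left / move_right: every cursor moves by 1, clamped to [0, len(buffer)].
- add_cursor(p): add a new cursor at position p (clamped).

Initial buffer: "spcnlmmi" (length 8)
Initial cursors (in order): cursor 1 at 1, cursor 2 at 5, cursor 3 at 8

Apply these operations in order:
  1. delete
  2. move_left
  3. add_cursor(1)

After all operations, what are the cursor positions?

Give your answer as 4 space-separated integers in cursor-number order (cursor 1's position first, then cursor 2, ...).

After op 1 (delete): buffer="pcnmm" (len 5), cursors c1@0 c2@3 c3@5, authorship .....
After op 2 (move_left): buffer="pcnmm" (len 5), cursors c1@0 c2@2 c3@4, authorship .....
After op 3 (add_cursor(1)): buffer="pcnmm" (len 5), cursors c1@0 c4@1 c2@2 c3@4, authorship .....

Answer: 0 2 4 1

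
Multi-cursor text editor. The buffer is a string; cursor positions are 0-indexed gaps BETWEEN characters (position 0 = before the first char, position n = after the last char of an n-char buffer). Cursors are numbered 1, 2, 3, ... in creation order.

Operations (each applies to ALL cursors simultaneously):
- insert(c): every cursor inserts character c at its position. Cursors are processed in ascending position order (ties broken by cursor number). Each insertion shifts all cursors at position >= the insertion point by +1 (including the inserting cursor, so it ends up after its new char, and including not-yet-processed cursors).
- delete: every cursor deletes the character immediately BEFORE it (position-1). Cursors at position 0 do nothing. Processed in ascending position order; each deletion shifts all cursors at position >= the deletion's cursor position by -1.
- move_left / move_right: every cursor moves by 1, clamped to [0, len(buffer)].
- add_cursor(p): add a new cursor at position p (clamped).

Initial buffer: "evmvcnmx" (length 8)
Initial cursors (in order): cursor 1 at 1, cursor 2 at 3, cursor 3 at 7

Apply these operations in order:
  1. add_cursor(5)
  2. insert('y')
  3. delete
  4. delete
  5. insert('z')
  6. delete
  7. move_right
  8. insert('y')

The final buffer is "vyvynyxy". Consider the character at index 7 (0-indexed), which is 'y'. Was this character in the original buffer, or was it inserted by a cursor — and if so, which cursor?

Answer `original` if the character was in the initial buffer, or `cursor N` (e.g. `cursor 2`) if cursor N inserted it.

Answer: cursor 3

Derivation:
After op 1 (add_cursor(5)): buffer="evmvcnmx" (len 8), cursors c1@1 c2@3 c4@5 c3@7, authorship ........
After op 2 (insert('y')): buffer="eyvmyvcynmyx" (len 12), cursors c1@2 c2@5 c4@8 c3@11, authorship .1..2..4..3.
After op 3 (delete): buffer="evmvcnmx" (len 8), cursors c1@1 c2@3 c4@5 c3@7, authorship ........
After op 4 (delete): buffer="vvnx" (len 4), cursors c1@0 c2@1 c4@2 c3@3, authorship ....
After op 5 (insert('z')): buffer="zvzvznzx" (len 8), cursors c1@1 c2@3 c4@5 c3@7, authorship 1.2.4.3.
After op 6 (delete): buffer="vvnx" (len 4), cursors c1@0 c2@1 c4@2 c3@3, authorship ....
After op 7 (move_right): buffer="vvnx" (len 4), cursors c1@1 c2@2 c4@3 c3@4, authorship ....
After op 8 (insert('y')): buffer="vyvynyxy" (len 8), cursors c1@2 c2@4 c4@6 c3@8, authorship .1.2.4.3
Authorship (.=original, N=cursor N): . 1 . 2 . 4 . 3
Index 7: author = 3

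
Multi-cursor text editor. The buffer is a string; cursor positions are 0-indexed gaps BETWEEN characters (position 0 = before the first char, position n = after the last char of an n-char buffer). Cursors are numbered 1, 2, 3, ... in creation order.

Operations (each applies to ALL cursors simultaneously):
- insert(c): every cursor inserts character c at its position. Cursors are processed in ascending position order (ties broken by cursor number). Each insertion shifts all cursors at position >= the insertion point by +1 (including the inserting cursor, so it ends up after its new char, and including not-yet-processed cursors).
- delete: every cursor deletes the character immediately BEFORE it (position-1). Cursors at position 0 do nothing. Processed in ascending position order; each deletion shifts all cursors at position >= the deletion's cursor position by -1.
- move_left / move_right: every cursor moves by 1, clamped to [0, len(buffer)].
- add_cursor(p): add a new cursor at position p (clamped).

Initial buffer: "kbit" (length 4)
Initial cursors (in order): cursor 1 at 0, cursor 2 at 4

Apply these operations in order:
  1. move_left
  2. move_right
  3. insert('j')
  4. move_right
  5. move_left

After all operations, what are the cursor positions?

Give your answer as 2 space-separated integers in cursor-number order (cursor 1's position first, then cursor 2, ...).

Answer: 2 5

Derivation:
After op 1 (move_left): buffer="kbit" (len 4), cursors c1@0 c2@3, authorship ....
After op 2 (move_right): buffer="kbit" (len 4), cursors c1@1 c2@4, authorship ....
After op 3 (insert('j')): buffer="kjbitj" (len 6), cursors c1@2 c2@6, authorship .1...2
After op 4 (move_right): buffer="kjbitj" (len 6), cursors c1@3 c2@6, authorship .1...2
After op 5 (move_left): buffer="kjbitj" (len 6), cursors c1@2 c2@5, authorship .1...2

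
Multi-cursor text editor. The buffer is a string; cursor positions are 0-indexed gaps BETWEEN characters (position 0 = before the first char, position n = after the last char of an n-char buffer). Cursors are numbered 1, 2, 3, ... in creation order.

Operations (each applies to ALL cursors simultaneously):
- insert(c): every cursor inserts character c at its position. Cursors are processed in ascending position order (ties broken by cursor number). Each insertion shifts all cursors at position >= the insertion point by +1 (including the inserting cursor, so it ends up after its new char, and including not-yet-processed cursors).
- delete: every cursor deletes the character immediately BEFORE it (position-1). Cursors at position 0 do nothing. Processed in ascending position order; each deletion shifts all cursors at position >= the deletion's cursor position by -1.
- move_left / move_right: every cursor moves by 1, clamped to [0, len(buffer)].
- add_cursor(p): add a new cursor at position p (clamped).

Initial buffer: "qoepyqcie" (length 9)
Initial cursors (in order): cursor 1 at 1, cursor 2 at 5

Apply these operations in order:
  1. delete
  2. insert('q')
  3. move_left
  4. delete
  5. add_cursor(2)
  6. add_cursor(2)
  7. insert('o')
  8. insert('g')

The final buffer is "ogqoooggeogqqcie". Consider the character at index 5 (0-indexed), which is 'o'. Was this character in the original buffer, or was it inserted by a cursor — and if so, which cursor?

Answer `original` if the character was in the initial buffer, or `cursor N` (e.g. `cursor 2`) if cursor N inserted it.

After op 1 (delete): buffer="oepqcie" (len 7), cursors c1@0 c2@3, authorship .......
After op 2 (insert('q')): buffer="qoepqqcie" (len 9), cursors c1@1 c2@5, authorship 1...2....
After op 3 (move_left): buffer="qoepqqcie" (len 9), cursors c1@0 c2@4, authorship 1...2....
After op 4 (delete): buffer="qoeqqcie" (len 8), cursors c1@0 c2@3, authorship 1..2....
After op 5 (add_cursor(2)): buffer="qoeqqcie" (len 8), cursors c1@0 c3@2 c2@3, authorship 1..2....
After op 6 (add_cursor(2)): buffer="qoeqqcie" (len 8), cursors c1@0 c3@2 c4@2 c2@3, authorship 1..2....
After op 7 (insert('o')): buffer="oqoooeoqqcie" (len 12), cursors c1@1 c3@5 c4@5 c2@7, authorship 11.34.22....
After op 8 (insert('g')): buffer="ogqoooggeogqqcie" (len 16), cursors c1@2 c3@8 c4@8 c2@11, authorship 111.3434.222....
Authorship (.=original, N=cursor N): 1 1 1 . 3 4 3 4 . 2 2 2 . . . .
Index 5: author = 4

Answer: cursor 4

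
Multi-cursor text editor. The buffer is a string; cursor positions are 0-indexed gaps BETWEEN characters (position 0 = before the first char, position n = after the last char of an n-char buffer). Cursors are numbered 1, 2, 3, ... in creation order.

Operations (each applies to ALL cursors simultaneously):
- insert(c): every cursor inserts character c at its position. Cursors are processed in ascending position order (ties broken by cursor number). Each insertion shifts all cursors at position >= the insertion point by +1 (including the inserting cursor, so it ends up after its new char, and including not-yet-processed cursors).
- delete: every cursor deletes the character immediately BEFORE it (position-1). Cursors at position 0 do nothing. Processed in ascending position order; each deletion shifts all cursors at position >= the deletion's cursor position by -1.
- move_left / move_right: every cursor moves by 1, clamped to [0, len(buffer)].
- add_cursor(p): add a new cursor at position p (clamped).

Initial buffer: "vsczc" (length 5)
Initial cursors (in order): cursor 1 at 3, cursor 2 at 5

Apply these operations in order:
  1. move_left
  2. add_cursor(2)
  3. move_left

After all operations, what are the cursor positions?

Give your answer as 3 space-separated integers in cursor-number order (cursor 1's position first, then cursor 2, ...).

After op 1 (move_left): buffer="vsczc" (len 5), cursors c1@2 c2@4, authorship .....
After op 2 (add_cursor(2)): buffer="vsczc" (len 5), cursors c1@2 c3@2 c2@4, authorship .....
After op 3 (move_left): buffer="vsczc" (len 5), cursors c1@1 c3@1 c2@3, authorship .....

Answer: 1 3 1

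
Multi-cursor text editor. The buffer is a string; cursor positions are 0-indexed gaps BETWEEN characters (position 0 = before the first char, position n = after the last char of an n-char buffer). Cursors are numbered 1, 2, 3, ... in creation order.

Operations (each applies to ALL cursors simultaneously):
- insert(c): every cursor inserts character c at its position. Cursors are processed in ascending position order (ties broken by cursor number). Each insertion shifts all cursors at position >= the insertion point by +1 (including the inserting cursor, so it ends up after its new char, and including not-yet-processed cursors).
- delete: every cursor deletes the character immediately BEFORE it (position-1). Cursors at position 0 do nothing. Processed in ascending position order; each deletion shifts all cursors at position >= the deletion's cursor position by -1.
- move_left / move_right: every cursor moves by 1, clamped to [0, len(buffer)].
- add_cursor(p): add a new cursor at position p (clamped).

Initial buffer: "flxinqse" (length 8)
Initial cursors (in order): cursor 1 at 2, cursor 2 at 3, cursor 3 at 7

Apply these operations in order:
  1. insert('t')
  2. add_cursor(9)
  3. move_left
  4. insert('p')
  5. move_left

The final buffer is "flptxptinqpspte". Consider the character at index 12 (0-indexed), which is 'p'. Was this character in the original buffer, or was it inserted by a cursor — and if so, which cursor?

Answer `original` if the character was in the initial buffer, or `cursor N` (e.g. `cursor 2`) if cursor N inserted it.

Answer: cursor 3

Derivation:
After op 1 (insert('t')): buffer="fltxtinqste" (len 11), cursors c1@3 c2@5 c3@10, authorship ..1.2....3.
After op 2 (add_cursor(9)): buffer="fltxtinqste" (len 11), cursors c1@3 c2@5 c4@9 c3@10, authorship ..1.2....3.
After op 3 (move_left): buffer="fltxtinqste" (len 11), cursors c1@2 c2@4 c4@8 c3@9, authorship ..1.2....3.
After op 4 (insert('p')): buffer="flptxptinqpspte" (len 15), cursors c1@3 c2@6 c4@11 c3@13, authorship ..11.22...4.33.
After op 5 (move_left): buffer="flptxptinqpspte" (len 15), cursors c1@2 c2@5 c4@10 c3@12, authorship ..11.22...4.33.
Authorship (.=original, N=cursor N): . . 1 1 . 2 2 . . . 4 . 3 3 .
Index 12: author = 3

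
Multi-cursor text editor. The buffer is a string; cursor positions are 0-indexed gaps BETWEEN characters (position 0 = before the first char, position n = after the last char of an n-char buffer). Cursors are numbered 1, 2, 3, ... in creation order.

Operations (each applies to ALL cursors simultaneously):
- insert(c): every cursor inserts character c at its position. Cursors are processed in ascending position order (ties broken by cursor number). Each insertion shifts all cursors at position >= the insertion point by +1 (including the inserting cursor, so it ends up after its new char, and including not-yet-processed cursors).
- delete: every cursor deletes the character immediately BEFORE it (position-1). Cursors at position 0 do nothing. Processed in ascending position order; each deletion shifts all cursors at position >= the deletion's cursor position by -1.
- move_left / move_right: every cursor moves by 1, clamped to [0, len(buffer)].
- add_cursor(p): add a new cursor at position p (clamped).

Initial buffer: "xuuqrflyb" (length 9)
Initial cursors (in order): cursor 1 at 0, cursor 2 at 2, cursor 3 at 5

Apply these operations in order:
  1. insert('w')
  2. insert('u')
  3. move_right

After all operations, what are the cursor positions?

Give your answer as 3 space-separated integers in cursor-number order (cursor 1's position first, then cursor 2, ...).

Answer: 3 7 12

Derivation:
After op 1 (insert('w')): buffer="wxuwuqrwflyb" (len 12), cursors c1@1 c2@4 c3@8, authorship 1..2...3....
After op 2 (insert('u')): buffer="wuxuwuuqrwuflyb" (len 15), cursors c1@2 c2@6 c3@11, authorship 11..22...33....
After op 3 (move_right): buffer="wuxuwuuqrwuflyb" (len 15), cursors c1@3 c2@7 c3@12, authorship 11..22...33....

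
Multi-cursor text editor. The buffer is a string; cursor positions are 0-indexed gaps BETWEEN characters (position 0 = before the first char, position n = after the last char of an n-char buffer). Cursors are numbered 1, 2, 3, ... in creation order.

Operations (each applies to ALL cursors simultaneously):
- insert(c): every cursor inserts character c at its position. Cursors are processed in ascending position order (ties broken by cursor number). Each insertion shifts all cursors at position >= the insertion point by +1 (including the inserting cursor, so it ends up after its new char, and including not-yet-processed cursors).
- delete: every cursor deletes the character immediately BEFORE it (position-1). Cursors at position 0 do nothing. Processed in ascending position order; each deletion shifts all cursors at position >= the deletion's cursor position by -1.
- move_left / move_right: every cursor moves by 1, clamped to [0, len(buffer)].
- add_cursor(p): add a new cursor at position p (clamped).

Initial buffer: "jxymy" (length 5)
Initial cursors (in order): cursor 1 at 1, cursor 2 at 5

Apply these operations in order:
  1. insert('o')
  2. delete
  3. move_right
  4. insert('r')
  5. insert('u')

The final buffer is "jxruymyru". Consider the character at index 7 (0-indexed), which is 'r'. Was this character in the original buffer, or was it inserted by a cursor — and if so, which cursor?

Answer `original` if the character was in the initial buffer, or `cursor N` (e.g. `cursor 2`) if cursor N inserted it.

Answer: cursor 2

Derivation:
After op 1 (insert('o')): buffer="joxymyo" (len 7), cursors c1@2 c2@7, authorship .1....2
After op 2 (delete): buffer="jxymy" (len 5), cursors c1@1 c2@5, authorship .....
After op 3 (move_right): buffer="jxymy" (len 5), cursors c1@2 c2@5, authorship .....
After op 4 (insert('r')): buffer="jxrymyr" (len 7), cursors c1@3 c2@7, authorship ..1...2
After op 5 (insert('u')): buffer="jxruymyru" (len 9), cursors c1@4 c2@9, authorship ..11...22
Authorship (.=original, N=cursor N): . . 1 1 . . . 2 2
Index 7: author = 2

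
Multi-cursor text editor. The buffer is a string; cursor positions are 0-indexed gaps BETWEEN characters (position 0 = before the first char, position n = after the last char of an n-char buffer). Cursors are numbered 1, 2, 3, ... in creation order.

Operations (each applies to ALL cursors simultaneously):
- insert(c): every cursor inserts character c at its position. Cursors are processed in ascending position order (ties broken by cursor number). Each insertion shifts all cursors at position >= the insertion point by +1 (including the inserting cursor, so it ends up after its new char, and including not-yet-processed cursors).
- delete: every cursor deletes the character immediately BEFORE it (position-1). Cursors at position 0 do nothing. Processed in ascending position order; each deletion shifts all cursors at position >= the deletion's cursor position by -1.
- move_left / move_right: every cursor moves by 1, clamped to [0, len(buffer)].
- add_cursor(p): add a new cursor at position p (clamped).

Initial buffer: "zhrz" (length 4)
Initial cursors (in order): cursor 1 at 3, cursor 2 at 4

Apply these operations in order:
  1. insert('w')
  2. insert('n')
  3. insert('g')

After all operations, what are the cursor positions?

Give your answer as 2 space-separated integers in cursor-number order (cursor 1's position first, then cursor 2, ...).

After op 1 (insert('w')): buffer="zhrwzw" (len 6), cursors c1@4 c2@6, authorship ...1.2
After op 2 (insert('n')): buffer="zhrwnzwn" (len 8), cursors c1@5 c2@8, authorship ...11.22
After op 3 (insert('g')): buffer="zhrwngzwng" (len 10), cursors c1@6 c2@10, authorship ...111.222

Answer: 6 10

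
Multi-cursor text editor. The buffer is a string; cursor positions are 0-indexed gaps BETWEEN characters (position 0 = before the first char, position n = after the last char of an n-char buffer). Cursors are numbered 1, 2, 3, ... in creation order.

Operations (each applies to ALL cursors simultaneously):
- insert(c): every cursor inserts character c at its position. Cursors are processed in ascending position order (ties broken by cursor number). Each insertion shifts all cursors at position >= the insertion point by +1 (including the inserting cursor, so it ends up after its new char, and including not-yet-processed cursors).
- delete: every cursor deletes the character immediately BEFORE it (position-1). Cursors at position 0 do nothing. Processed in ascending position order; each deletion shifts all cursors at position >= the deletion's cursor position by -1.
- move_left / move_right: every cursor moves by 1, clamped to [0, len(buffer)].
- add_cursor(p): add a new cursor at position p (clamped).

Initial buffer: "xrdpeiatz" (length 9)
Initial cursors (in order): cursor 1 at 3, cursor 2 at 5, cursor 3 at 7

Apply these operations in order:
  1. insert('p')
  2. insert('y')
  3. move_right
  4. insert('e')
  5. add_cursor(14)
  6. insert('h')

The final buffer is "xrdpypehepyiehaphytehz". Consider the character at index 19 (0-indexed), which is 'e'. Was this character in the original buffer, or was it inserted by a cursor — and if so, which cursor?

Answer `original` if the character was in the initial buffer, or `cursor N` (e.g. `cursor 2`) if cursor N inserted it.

After op 1 (insert('p')): buffer="xrdppepiaptz" (len 12), cursors c1@4 c2@7 c3@10, authorship ...1..2..3..
After op 2 (insert('y')): buffer="xrdpypepyiapytz" (len 15), cursors c1@5 c2@9 c3@13, authorship ...11..22..33..
After op 3 (move_right): buffer="xrdpypepyiapytz" (len 15), cursors c1@6 c2@10 c3@14, authorship ...11..22..33..
After op 4 (insert('e')): buffer="xrdpypeepyieapytez" (len 18), cursors c1@7 c2@12 c3@17, authorship ...11.1.22.2.33.3.
After op 5 (add_cursor(14)): buffer="xrdpypeepyieapytez" (len 18), cursors c1@7 c2@12 c4@14 c3@17, authorship ...11.1.22.2.33.3.
After op 6 (insert('h')): buffer="xrdpypehepyiehaphytehz" (len 22), cursors c1@8 c2@14 c4@17 c3@21, authorship ...11.11.22.22.343.33.
Authorship (.=original, N=cursor N): . . . 1 1 . 1 1 . 2 2 . 2 2 . 3 4 3 . 3 3 .
Index 19: author = 3

Answer: cursor 3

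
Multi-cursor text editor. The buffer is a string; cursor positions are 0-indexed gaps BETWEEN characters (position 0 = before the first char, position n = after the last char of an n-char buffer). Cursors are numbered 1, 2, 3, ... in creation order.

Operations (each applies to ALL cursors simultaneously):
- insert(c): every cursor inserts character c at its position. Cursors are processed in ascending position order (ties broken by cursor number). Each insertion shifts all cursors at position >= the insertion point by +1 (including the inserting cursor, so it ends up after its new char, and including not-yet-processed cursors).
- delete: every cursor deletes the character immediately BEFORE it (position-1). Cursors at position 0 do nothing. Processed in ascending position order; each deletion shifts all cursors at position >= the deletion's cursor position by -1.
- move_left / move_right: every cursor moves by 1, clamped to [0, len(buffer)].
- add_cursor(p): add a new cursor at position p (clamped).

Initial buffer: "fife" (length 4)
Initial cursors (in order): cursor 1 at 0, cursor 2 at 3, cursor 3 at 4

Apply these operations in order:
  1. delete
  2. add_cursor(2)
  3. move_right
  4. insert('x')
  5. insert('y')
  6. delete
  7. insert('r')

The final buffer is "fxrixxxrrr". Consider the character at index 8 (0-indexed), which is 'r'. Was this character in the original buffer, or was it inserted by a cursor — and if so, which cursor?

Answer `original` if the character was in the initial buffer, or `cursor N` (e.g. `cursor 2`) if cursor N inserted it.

After op 1 (delete): buffer="fi" (len 2), cursors c1@0 c2@2 c3@2, authorship ..
After op 2 (add_cursor(2)): buffer="fi" (len 2), cursors c1@0 c2@2 c3@2 c4@2, authorship ..
After op 3 (move_right): buffer="fi" (len 2), cursors c1@1 c2@2 c3@2 c4@2, authorship ..
After op 4 (insert('x')): buffer="fxixxx" (len 6), cursors c1@2 c2@6 c3@6 c4@6, authorship .1.234
After op 5 (insert('y')): buffer="fxyixxxyyy" (len 10), cursors c1@3 c2@10 c3@10 c4@10, authorship .11.234234
After op 6 (delete): buffer="fxixxx" (len 6), cursors c1@2 c2@6 c3@6 c4@6, authorship .1.234
After op 7 (insert('r')): buffer="fxrixxxrrr" (len 10), cursors c1@3 c2@10 c3@10 c4@10, authorship .11.234234
Authorship (.=original, N=cursor N): . 1 1 . 2 3 4 2 3 4
Index 8: author = 3

Answer: cursor 3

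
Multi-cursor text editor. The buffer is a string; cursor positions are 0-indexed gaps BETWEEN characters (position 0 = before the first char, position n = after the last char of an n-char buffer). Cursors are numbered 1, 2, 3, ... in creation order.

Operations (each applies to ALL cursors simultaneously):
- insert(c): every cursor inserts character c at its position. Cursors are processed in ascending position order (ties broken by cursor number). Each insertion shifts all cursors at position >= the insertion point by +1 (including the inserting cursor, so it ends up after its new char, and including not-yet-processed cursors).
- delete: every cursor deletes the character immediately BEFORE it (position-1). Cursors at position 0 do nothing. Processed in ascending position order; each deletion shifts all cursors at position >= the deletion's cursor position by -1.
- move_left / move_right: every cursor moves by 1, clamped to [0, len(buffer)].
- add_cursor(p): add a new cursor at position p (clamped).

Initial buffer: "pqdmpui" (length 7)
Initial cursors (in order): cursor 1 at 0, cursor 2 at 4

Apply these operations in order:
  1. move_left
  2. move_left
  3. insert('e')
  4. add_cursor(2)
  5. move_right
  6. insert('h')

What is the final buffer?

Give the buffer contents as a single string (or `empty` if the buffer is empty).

Answer: ephqhedhmpui

Derivation:
After op 1 (move_left): buffer="pqdmpui" (len 7), cursors c1@0 c2@3, authorship .......
After op 2 (move_left): buffer="pqdmpui" (len 7), cursors c1@0 c2@2, authorship .......
After op 3 (insert('e')): buffer="epqedmpui" (len 9), cursors c1@1 c2@4, authorship 1..2.....
After op 4 (add_cursor(2)): buffer="epqedmpui" (len 9), cursors c1@1 c3@2 c2@4, authorship 1..2.....
After op 5 (move_right): buffer="epqedmpui" (len 9), cursors c1@2 c3@3 c2@5, authorship 1..2.....
After op 6 (insert('h')): buffer="ephqhedhmpui" (len 12), cursors c1@3 c3@5 c2@8, authorship 1.1.32.2....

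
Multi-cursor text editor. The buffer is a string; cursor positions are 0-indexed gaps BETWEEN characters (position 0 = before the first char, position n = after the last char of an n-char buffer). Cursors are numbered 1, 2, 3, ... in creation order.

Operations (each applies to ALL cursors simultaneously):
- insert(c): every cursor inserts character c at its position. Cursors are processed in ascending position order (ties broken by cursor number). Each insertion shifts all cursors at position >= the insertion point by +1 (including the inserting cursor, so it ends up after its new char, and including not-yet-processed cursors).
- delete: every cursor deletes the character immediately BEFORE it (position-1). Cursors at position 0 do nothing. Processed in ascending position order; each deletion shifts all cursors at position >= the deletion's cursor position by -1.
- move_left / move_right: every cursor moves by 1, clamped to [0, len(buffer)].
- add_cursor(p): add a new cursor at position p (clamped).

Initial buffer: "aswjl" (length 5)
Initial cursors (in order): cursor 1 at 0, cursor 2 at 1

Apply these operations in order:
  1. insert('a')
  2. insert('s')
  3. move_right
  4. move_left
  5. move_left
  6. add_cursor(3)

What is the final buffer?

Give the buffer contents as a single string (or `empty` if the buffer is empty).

After op 1 (insert('a')): buffer="aaaswjl" (len 7), cursors c1@1 c2@3, authorship 1.2....
After op 2 (insert('s')): buffer="asaasswjl" (len 9), cursors c1@2 c2@5, authorship 11.22....
After op 3 (move_right): buffer="asaasswjl" (len 9), cursors c1@3 c2@6, authorship 11.22....
After op 4 (move_left): buffer="asaasswjl" (len 9), cursors c1@2 c2@5, authorship 11.22....
After op 5 (move_left): buffer="asaasswjl" (len 9), cursors c1@1 c2@4, authorship 11.22....
After op 6 (add_cursor(3)): buffer="asaasswjl" (len 9), cursors c1@1 c3@3 c2@4, authorship 11.22....

Answer: asaasswjl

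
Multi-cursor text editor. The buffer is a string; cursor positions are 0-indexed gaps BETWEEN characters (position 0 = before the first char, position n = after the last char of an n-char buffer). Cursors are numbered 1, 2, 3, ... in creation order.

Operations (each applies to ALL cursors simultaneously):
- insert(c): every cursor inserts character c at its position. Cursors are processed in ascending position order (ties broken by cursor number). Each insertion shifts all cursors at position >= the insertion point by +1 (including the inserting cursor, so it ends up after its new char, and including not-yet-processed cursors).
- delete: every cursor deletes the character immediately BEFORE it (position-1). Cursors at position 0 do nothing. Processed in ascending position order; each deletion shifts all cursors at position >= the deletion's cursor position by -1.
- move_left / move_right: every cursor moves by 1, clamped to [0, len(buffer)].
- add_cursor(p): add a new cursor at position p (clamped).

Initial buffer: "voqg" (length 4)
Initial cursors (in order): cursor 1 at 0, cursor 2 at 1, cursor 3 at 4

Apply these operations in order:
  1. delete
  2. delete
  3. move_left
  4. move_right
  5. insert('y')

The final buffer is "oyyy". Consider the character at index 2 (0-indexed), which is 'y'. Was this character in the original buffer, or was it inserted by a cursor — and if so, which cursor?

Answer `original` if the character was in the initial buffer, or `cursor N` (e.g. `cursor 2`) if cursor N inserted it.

After op 1 (delete): buffer="oq" (len 2), cursors c1@0 c2@0 c3@2, authorship ..
After op 2 (delete): buffer="o" (len 1), cursors c1@0 c2@0 c3@1, authorship .
After op 3 (move_left): buffer="o" (len 1), cursors c1@0 c2@0 c3@0, authorship .
After op 4 (move_right): buffer="o" (len 1), cursors c1@1 c2@1 c3@1, authorship .
After op 5 (insert('y')): buffer="oyyy" (len 4), cursors c1@4 c2@4 c3@4, authorship .123
Authorship (.=original, N=cursor N): . 1 2 3
Index 2: author = 2

Answer: cursor 2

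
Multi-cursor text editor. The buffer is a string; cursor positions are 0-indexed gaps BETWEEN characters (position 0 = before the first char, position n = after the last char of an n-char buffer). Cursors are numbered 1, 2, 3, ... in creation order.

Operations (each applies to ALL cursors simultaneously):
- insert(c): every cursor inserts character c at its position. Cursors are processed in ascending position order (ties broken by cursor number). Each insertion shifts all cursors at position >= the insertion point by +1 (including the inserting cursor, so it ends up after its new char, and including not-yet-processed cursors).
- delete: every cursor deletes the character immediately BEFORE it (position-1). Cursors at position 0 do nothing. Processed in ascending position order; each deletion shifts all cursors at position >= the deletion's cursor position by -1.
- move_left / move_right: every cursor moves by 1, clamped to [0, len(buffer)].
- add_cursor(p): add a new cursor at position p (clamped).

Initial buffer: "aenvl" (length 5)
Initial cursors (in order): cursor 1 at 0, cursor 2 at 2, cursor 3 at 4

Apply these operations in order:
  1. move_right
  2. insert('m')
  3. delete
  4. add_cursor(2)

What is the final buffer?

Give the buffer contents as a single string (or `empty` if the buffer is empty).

After op 1 (move_right): buffer="aenvl" (len 5), cursors c1@1 c2@3 c3@5, authorship .....
After op 2 (insert('m')): buffer="amenmvlm" (len 8), cursors c1@2 c2@5 c3@8, authorship .1..2..3
After op 3 (delete): buffer="aenvl" (len 5), cursors c1@1 c2@3 c3@5, authorship .....
After op 4 (add_cursor(2)): buffer="aenvl" (len 5), cursors c1@1 c4@2 c2@3 c3@5, authorship .....

Answer: aenvl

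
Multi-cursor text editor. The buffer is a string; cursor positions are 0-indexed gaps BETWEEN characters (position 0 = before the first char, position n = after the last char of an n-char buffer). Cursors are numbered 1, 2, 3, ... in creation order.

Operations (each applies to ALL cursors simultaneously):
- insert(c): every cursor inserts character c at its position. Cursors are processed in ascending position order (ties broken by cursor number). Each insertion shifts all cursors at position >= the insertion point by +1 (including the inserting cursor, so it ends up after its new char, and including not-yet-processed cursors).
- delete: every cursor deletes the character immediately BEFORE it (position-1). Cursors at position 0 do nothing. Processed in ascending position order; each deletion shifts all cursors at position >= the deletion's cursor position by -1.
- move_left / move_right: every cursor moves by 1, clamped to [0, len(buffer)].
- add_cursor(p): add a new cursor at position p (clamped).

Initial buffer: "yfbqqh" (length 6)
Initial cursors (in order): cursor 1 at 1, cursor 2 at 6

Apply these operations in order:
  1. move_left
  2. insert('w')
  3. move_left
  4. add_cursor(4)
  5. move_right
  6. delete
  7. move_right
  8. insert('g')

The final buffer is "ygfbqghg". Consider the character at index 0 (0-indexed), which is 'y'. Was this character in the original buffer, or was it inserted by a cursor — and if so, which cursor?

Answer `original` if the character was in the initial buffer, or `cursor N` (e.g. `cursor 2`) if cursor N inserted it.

After op 1 (move_left): buffer="yfbqqh" (len 6), cursors c1@0 c2@5, authorship ......
After op 2 (insert('w')): buffer="wyfbqqwh" (len 8), cursors c1@1 c2@7, authorship 1.....2.
After op 3 (move_left): buffer="wyfbqqwh" (len 8), cursors c1@0 c2@6, authorship 1.....2.
After op 4 (add_cursor(4)): buffer="wyfbqqwh" (len 8), cursors c1@0 c3@4 c2@6, authorship 1.....2.
After op 5 (move_right): buffer="wyfbqqwh" (len 8), cursors c1@1 c3@5 c2@7, authorship 1.....2.
After op 6 (delete): buffer="yfbqh" (len 5), cursors c1@0 c3@3 c2@4, authorship .....
After op 7 (move_right): buffer="yfbqh" (len 5), cursors c1@1 c3@4 c2@5, authorship .....
After op 8 (insert('g')): buffer="ygfbqghg" (len 8), cursors c1@2 c3@6 c2@8, authorship .1...3.2
Authorship (.=original, N=cursor N): . 1 . . . 3 . 2
Index 0: author = original

Answer: original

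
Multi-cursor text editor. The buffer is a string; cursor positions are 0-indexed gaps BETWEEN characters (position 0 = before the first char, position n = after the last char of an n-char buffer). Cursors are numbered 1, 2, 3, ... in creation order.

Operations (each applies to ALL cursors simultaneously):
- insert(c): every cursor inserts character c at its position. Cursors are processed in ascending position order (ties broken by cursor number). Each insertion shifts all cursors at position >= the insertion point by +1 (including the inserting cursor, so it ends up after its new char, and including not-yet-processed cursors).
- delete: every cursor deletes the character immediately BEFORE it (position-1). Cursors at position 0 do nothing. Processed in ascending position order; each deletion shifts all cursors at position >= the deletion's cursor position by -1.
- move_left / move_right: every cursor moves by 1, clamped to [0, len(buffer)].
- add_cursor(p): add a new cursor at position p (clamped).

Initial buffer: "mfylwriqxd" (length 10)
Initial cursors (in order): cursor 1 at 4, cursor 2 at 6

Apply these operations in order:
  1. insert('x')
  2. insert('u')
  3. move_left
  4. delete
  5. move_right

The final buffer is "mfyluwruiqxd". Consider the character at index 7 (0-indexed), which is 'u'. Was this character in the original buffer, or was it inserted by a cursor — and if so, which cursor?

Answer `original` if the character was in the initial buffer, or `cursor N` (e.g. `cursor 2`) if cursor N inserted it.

After op 1 (insert('x')): buffer="mfylxwrxiqxd" (len 12), cursors c1@5 c2@8, authorship ....1..2....
After op 2 (insert('u')): buffer="mfylxuwrxuiqxd" (len 14), cursors c1@6 c2@10, authorship ....11..22....
After op 3 (move_left): buffer="mfylxuwrxuiqxd" (len 14), cursors c1@5 c2@9, authorship ....11..22....
After op 4 (delete): buffer="mfyluwruiqxd" (len 12), cursors c1@4 c2@7, authorship ....1..2....
After op 5 (move_right): buffer="mfyluwruiqxd" (len 12), cursors c1@5 c2@8, authorship ....1..2....
Authorship (.=original, N=cursor N): . . . . 1 . . 2 . . . .
Index 7: author = 2

Answer: cursor 2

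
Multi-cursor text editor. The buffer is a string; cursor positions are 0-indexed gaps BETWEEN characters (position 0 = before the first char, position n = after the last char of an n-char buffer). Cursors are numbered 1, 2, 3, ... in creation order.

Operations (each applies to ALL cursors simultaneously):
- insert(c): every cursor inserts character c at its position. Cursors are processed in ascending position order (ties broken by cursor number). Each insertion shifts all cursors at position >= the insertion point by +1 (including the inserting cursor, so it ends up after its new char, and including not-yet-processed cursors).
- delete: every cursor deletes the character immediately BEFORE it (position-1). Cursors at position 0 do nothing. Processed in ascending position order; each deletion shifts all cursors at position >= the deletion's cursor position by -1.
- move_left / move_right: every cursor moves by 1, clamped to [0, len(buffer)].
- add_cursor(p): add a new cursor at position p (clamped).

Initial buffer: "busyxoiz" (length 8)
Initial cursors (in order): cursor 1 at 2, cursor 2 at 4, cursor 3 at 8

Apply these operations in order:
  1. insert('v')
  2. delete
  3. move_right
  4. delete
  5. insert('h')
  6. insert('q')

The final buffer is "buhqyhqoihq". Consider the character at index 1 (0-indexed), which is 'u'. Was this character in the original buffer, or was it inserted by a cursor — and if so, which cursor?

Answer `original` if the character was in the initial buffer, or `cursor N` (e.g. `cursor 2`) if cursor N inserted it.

Answer: original

Derivation:
After op 1 (insert('v')): buffer="buvsyvxoizv" (len 11), cursors c1@3 c2@6 c3@11, authorship ..1..2....3
After op 2 (delete): buffer="busyxoiz" (len 8), cursors c1@2 c2@4 c3@8, authorship ........
After op 3 (move_right): buffer="busyxoiz" (len 8), cursors c1@3 c2@5 c3@8, authorship ........
After op 4 (delete): buffer="buyoi" (len 5), cursors c1@2 c2@3 c3@5, authorship .....
After op 5 (insert('h')): buffer="buhyhoih" (len 8), cursors c1@3 c2@5 c3@8, authorship ..1.2..3
After op 6 (insert('q')): buffer="buhqyhqoihq" (len 11), cursors c1@4 c2@7 c3@11, authorship ..11.22..33
Authorship (.=original, N=cursor N): . . 1 1 . 2 2 . . 3 3
Index 1: author = original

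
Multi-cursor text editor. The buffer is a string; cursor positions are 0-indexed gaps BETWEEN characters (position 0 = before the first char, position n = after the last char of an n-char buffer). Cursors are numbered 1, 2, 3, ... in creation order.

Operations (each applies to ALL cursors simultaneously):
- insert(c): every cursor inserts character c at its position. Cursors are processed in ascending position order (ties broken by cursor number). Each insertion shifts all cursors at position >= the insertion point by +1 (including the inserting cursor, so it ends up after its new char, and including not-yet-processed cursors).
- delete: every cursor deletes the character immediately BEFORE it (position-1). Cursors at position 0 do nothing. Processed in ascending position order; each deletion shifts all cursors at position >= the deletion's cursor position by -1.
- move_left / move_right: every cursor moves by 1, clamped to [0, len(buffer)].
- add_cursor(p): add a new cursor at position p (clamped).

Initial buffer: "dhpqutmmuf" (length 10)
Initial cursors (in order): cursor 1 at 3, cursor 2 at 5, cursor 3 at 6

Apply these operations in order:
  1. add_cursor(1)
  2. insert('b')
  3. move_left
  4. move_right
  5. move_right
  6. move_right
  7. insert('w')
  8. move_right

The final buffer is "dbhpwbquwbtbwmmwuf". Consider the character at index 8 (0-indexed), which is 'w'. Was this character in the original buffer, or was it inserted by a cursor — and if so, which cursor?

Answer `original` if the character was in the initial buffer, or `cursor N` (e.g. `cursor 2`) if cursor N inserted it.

After op 1 (add_cursor(1)): buffer="dhpqutmmuf" (len 10), cursors c4@1 c1@3 c2@5 c3@6, authorship ..........
After op 2 (insert('b')): buffer="dbhpbqubtbmmuf" (len 14), cursors c4@2 c1@5 c2@8 c3@10, authorship .4..1..2.3....
After op 3 (move_left): buffer="dbhpbqubtbmmuf" (len 14), cursors c4@1 c1@4 c2@7 c3@9, authorship .4..1..2.3....
After op 4 (move_right): buffer="dbhpbqubtbmmuf" (len 14), cursors c4@2 c1@5 c2@8 c3@10, authorship .4..1..2.3....
After op 5 (move_right): buffer="dbhpbqubtbmmuf" (len 14), cursors c4@3 c1@6 c2@9 c3@11, authorship .4..1..2.3....
After op 6 (move_right): buffer="dbhpbqubtbmmuf" (len 14), cursors c4@4 c1@7 c2@10 c3@12, authorship .4..1..2.3....
After op 7 (insert('w')): buffer="dbhpwbquwbtbwmmwuf" (len 18), cursors c4@5 c1@9 c2@13 c3@16, authorship .4..41..12.32..3..
After op 8 (move_right): buffer="dbhpwbquwbtbwmmwuf" (len 18), cursors c4@6 c1@10 c2@14 c3@17, authorship .4..41..12.32..3..
Authorship (.=original, N=cursor N): . 4 . . 4 1 . . 1 2 . 3 2 . . 3 . .
Index 8: author = 1

Answer: cursor 1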